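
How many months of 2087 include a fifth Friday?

A month has five Fridays exactly when Friday falls within its first (length − 28) days.
Jan: 31 days, starts Wed → 5 of Wed, Thu, Fri ✓
Feb: 28 days, starts Sat → 5 of (none)
Mar: 31 days, starts Sat → 5 of Sat, Sun, Mon
Apr: 30 days, starts Tue → 5 of Tue, Wed
May: 31 days, starts Thu → 5 of Thu, Fri, Sat ✓
Jun: 30 days, starts Sun → 5 of Sun, Mon
Jul: 31 days, starts Tue → 5 of Tue, Wed, Thu
Aug: 31 days, starts Fri → 5 of Fri, Sat, Sun ✓
Sep: 30 days, starts Mon → 5 of Mon, Tue
Oct: 31 days, starts Wed → 5 of Wed, Thu, Fri ✓
Nov: 30 days, starts Sat → 5 of Sat, Sun
Dec: 31 days, starts Mon → 5 of Mon, Tue, Wed
Months with five Fridays: Jan, May, Aug, Oct.

4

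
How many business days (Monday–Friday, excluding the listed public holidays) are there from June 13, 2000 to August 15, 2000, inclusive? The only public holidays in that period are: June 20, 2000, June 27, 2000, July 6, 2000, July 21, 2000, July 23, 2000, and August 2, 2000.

41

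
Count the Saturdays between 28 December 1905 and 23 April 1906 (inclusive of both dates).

28 December 1905 is a Thursday.
The range spans 117 days (inclusive of both endpoints).
117 = 7 × 16 + 5, so there are 16 full weeks plus 5 extra days.
Each full week contributes one Saturday: 16 so far.
The 5 extra days are Thursday, Friday, Saturday, Sunday, Monday — 1 of them qualifies.
Total: 16 + 1 = 17.

17 Saturdays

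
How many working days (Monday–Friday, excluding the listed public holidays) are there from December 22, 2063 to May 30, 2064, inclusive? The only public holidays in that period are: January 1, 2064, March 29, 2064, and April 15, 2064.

113 working days

December 22, 2063 is a Saturday.
From December 22, 2063 to May 30, 2064 is 161 days inclusive.
161 = 7 × 23, so the span is exactly 23 full weeks.
Each full week contributes 5 weekdays (Mon–Fri): 23 × 5 = 115.
Total: 115.
Holidays: January 1, 2064 (Tue); March 29, 2064 (Sat); April 15, 2064 (Tue).
2 of the 3 holidays fall on weekdays; the rest are weekends and were already excluded.
Business days: 115 − 2 = 113.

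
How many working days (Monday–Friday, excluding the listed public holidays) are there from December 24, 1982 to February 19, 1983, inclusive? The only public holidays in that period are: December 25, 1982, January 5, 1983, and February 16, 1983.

December 24, 1982 is a Friday.
That's 58 days from start to end, counting both.
58 = 7 × 8 + 2, so there are 8 full weeks plus 2 extra days.
Each full week contributes 5 weekdays (Mon–Fri): 8 × 5 = 40.
The 2 extra days are Fri, Sat — 1 of them qualifies.
Total: 40 + 1 = 41.
Holidays: December 25, 1982 (Sat); January 5, 1983 (Wed); February 16, 1983 (Wed).
2 of the 3 holidays fall on weekdays; the rest are weekends and were already excluded.
Business days: 41 − 2 = 39.

39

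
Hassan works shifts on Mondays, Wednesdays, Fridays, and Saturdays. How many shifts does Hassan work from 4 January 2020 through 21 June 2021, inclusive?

4 January 2020 is a Saturday.
From 4 January 2020 to 21 June 2021 is 535 days inclusive.
535 = 7 × 76 + 3, so there are 76 full weeks plus 3 extra days.
Each full week contributes 4 days from the set (Mon, Wed, Fri, Sat): 76 × 4 = 304.
The 3 extra days are Saturday, Sunday, Monday — 2 of them qualify.
Total: 304 + 2 = 306.

306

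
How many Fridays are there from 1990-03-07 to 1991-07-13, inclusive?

1990-03-07 is a Wednesday.
The range spans 494 days (inclusive of both endpoints).
494 = 7 × 70 + 4, so there are 70 full weeks plus 4 extra days.
Each full week contributes one Friday: 70 so far.
The 4 extra days are Wed, Thu, Fri, Sat — 1 of them qualifies.
Total: 70 + 1 = 71.

71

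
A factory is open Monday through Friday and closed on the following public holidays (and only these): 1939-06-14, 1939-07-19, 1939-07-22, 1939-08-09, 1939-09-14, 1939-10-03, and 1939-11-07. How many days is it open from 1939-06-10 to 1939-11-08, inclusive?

102 business days

1939-06-10 is a Saturday.
The range spans 152 days (inclusive of both endpoints).
152 = 7 × 21 + 5, so there are 21 full weeks plus 5 extra days.
Each full week contributes 5 weekdays (Mon–Fri): 21 × 5 = 105.
The 5 extra days are Sat, Sun, Mon, Tue, Wed — 3 of them qualify.
Total: 105 + 3 = 108.
Holidays: 1939-06-14 (Wed); 1939-07-19 (Wed); 1939-07-22 (Sat); 1939-08-09 (Wed); 1939-09-14 (Thu); 1939-10-03 (Tue); 1939-11-07 (Tue).
6 of the 7 holidays fall on weekdays; the rest are weekends and were already excluded.
Business days: 108 − 6 = 102.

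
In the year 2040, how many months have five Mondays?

5

A month has five Mondays exactly when Monday falls within its first (length − 28) days.
Jan: 31 days, starts Sun → 5 of Sun, Mon, Tue ✓
Feb: 29 days, starts Wed → 5 of Wed
Mar: 31 days, starts Thu → 5 of Thu, Fri, Sat
Apr: 30 days, starts Sun → 5 of Sun, Mon ✓
May: 31 days, starts Tue → 5 of Tue, Wed, Thu
Jun: 30 days, starts Fri → 5 of Fri, Sat
Jul: 31 days, starts Sun → 5 of Sun, Mon, Tue ✓
Aug: 31 days, starts Wed → 5 of Wed, Thu, Fri
Sep: 30 days, starts Sat → 5 of Sat, Sun
Oct: 31 days, starts Mon → 5 of Mon, Tue, Wed ✓
Nov: 30 days, starts Thu → 5 of Thu, Fri
Dec: 31 days, starts Sat → 5 of Sat, Sun, Mon ✓
Months with five Mondays: Jan, Apr, Jul, Oct, Dec.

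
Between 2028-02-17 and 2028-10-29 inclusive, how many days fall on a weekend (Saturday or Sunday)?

2028-02-17 is a Thursday.
From 2028-02-17 to 2028-10-29 is 256 days inclusive.
256 = 7 × 36 + 4, so there are 36 full weeks plus 4 extra days.
Each full week contributes 2 weekend days (Sat, Sun): 36 × 2 = 72.
The 4 extra days are Thu, Fri, Sat, Sun — 2 of them qualify.
Total: 72 + 2 = 74.

74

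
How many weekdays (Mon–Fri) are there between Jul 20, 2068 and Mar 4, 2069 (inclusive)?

Jul 20, 2068 is a Friday.
That's 228 days from start to end, counting both.
228 = 7 × 32 + 4, so there are 32 full weeks plus 4 extra days.
Each full week contributes 5 weekdays (Mon–Fri): 32 × 5 = 160.
The 4 extra days are Fri, Sat, Sun, Mon — 2 of them qualify.
Total: 160 + 2 = 162.

162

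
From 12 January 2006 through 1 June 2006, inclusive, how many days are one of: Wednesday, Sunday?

40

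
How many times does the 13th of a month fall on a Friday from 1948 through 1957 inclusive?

Friday-the-13ths by year:
1948: Feb, Aug
1949: May
1950: Jan, Oct
1951: Apr, Jul
1952: Jun
1953: Feb, Mar, Nov
1954: Aug
1955: May
1956: Jan, Apr, Jul
1957: Sep, Dec

18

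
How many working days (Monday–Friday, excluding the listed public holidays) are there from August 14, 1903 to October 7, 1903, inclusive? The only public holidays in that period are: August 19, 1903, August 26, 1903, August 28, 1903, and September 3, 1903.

35 working days

August 14, 1903 is a Friday.
That's 55 days from start to end, counting both.
55 = 7 × 7 + 6, so there are 7 full weeks plus 6 extra days.
Each full week contributes 5 weekdays (Mon–Fri): 7 × 5 = 35.
The 6 extra days are Friday, Saturday, Sunday, Monday, Tuesday, Wednesday — 4 of them qualify.
Total: 35 + 4 = 39.
Holidays: August 19, 1903 (Wed); August 26, 1903 (Wed); August 28, 1903 (Fri); September 3, 1903 (Thu).
All 4 holidays fall on weekdays, so subtract 4.
Business days: 39 − 4 = 35.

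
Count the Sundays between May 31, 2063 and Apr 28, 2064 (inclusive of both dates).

May 31, 2063 is a Thursday.
From May 31, 2063 to Apr 28, 2064 is 334 days inclusive.
334 = 7 × 47 + 5, so there are 47 full weeks plus 5 extra days.
Each full week contributes one Sunday: 47 so far.
The 5 extra days are Thursday, Friday, Saturday, Sunday, Monday — 1 of them qualifies.
Total: 47 + 1 = 48.

48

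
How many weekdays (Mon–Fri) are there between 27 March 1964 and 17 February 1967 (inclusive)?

756

27 March 1964 is a Friday.
The range spans 1058 days (inclusive of both endpoints).
1058 = 7 × 151 + 1, so there are 151 full weeks plus 1 extra day.
Each full week contributes 5 weekdays (Mon–Fri): 151 × 5 = 755.
The 1 extra day is Fri — 1 of them qualifies.
Total: 755 + 1 = 756.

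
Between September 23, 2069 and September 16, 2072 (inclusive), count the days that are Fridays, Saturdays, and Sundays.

September 23, 2069 is a Monday.
From September 23, 2069 to September 16, 2072 is 1090 days inclusive.
1090 = 7 × 155 + 5, so there are 155 full weeks plus 5 extra days.
Each full week contributes 3 days from the set (Fri, Sat, Sun): 155 × 3 = 465.
The 5 extra days are Monday, Tuesday, Wednesday, Thursday, Friday — 1 of them qualifies.
Total: 465 + 1 = 466.

466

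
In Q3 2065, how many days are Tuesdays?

13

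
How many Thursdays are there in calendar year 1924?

1 January 1924 is a Tuesday.
That's 366 days from start to end, counting both.
366 = 7 × 52 + 2, so there are 52 full weeks plus 2 extra days.
Each full week contributes one Thursday: 52 so far.
The 2 extra days are Tue, Wed — none qualify.
Total: 52 + 0 = 52.

52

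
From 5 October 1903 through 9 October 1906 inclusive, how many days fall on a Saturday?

157 Saturdays

5 October 1903 is a Monday.
The range spans 1101 days (inclusive of both endpoints).
1101 = 7 × 157 + 2, so there are 157 full weeks plus 2 extra days.
Each full week contributes one Saturday: 157 so far.
The 2 extra days are Monday, Tuesday — none qualify.
Total: 157 + 0 = 157.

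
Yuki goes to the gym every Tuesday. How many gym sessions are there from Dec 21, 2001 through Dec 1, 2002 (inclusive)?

Dec 21, 2001 is a Friday.
The range spans 346 days (inclusive of both endpoints).
346 = 7 × 49 + 3, so there are 49 full weeks plus 3 extra days.
Each full week contributes one Tuesday: 49 so far.
The 3 extra days are Friday, Saturday, Sunday — none qualify.
Total: 49 + 0 = 49.

49 Tuesdays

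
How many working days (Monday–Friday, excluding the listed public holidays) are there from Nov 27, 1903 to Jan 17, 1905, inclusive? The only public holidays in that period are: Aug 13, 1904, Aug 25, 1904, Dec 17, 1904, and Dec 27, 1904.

296

Nov 27, 1903 is a Friday.
That's 418 days from start to end, counting both.
418 = 7 × 59 + 5, so there are 59 full weeks plus 5 extra days.
Each full week contributes 5 weekdays (Mon–Fri): 59 × 5 = 295.
The 5 extra days are Friday, Saturday, Sunday, Monday, Tuesday — 3 of them qualify.
Total: 295 + 3 = 298.
Holidays: Aug 13, 1904 (Sat); Aug 25, 1904 (Thu); Dec 17, 1904 (Sat); Dec 27, 1904 (Tue).
2 of the 4 holidays fall on weekdays; the rest are weekends and were already excluded.
Business days: 298 − 2 = 296.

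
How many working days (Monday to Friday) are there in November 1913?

20

1 November 1913 is a Saturday.
That's 30 days from start to end, counting both.
30 = 7 × 4 + 2, so there are 4 full weeks plus 2 extra days.
Each full week contributes 5 weekdays (Mon–Fri): 4 × 5 = 20.
The 2 extra days are Sat, Sun — none qualify.
Total: 20 + 0 = 20.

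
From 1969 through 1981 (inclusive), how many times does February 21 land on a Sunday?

Day of week of February 21 in each year:
1969: Fri, 1970: Sat, 1971: Sun ✓, 1972: Mon, 1973: Wed, 1974: Thu, 1975: Fri, 1976: Sat, 1977: Mon, 1978: Tue, 1979: Wed, 1980: Thu, 1981: Sat
Sundays: 1971.

1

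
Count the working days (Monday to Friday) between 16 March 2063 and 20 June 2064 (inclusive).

331

16 March 2063 is a Friday.
From 16 March 2063 to 20 June 2064 is 463 days inclusive.
463 = 7 × 66 + 1, so there are 66 full weeks plus 1 extra day.
Each full week contributes 5 weekdays (Mon–Fri): 66 × 5 = 330.
The 1 extra day is Friday — 1 of them qualifies.
Total: 330 + 1 = 331.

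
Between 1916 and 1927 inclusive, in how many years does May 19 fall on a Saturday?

2

Day of week of May 19 in each year:
1916: Fri, 1917: Sat ✓, 1918: Sun, 1919: Mon, 1920: Wed, 1921: Thu, 1922: Fri, 1923: Sat ✓, 1924: Mon, 1925: Tue, 1926: Wed, 1927: Thu
Saturdays: 1917, 1923.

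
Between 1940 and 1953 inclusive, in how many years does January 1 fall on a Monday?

3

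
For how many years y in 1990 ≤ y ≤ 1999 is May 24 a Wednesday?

Day of week of May 24 in each year:
1990: Thu, 1991: Fri, 1992: Sun, 1993: Mon, 1994: Tue, 1995: Wed ✓, 1996: Fri, 1997: Sat, 1998: Sun, 1999: Mon
Wednesdays: 1995.

1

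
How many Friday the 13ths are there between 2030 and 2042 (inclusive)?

22

Friday-the-13ths by year:
2030: Sep, Dec
2031: Jun
2032: Feb, Aug
2033: May
2034: Jan, Oct
2035: Apr, Jul
2036: Jun
2037: Feb, Mar, Nov
2038: Aug
2039: May
2040: Jan, Apr, Jul
2041: Sep, Dec
2042: Jun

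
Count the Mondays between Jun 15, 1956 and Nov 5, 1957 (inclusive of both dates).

73

Jun 15, 1956 is a Friday.
From Jun 15, 1956 to Nov 5, 1957 is 509 days inclusive.
509 = 7 × 72 + 5, so there are 72 full weeks plus 5 extra days.
Each full week contributes one Monday: 72 so far.
The 5 extra days are Friday, Saturday, Sunday, Monday, Tuesday — 1 of them qualifies.
Total: 72 + 1 = 73.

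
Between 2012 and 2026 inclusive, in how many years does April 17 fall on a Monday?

2

Day of week of April 17 in each year:
2012: Tue, 2013: Wed, 2014: Thu, 2015: Fri, 2016: Sun, 2017: Mon ✓, 2018: Tue, 2019: Wed, 2020: Fri, 2021: Sat, 2022: Sun, 2023: Mon ✓, 2024: Wed, 2025: Thu, 2026: Fri
Mondays: 2017, 2023.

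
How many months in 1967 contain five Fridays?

A month has five Fridays exactly when Friday falls within its first (length − 28) days.
Jan: 31 days, starts Sun → 5 of Sun, Mon, Tue
Feb: 28 days, starts Wed → 5 of (none)
Mar: 31 days, starts Wed → 5 of Wed, Thu, Fri ✓
Apr: 30 days, starts Sat → 5 of Sat, Sun
May: 31 days, starts Mon → 5 of Mon, Tue, Wed
Jun: 30 days, starts Thu → 5 of Thu, Fri ✓
Jul: 31 days, starts Sat → 5 of Sat, Sun, Mon
Aug: 31 days, starts Tue → 5 of Tue, Wed, Thu
Sep: 30 days, starts Fri → 5 of Fri, Sat ✓
Oct: 31 days, starts Sun → 5 of Sun, Mon, Tue
Nov: 30 days, starts Wed → 5 of Wed, Thu
Dec: 31 days, starts Fri → 5 of Fri, Sat, Sun ✓
Months with five Fridays: Mar, Jun, Sep, Dec.

4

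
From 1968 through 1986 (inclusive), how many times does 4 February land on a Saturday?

2

Day of week of February 4 in each year:
1968: Sun, 1969: Tue, 1970: Wed, 1971: Thu, 1972: Fri, 1973: Sun, 1974: Mon, 1975: Tue, 1976: Wed, 1977: Fri, 1978: Sat ✓, 1979: Sun, 1980: Mon, 1981: Wed, 1982: Thu, 1983: Fri, 1984: Sat ✓, 1985: Mon, 1986: Tue
Saturdays: 1978, 1984.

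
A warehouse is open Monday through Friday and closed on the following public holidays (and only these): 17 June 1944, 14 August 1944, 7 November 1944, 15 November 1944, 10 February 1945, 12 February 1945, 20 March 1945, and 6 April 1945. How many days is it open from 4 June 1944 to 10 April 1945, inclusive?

216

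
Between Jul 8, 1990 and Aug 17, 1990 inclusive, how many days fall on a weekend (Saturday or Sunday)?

11

Jul 8, 1990 is a Sunday.
The range spans 41 days (inclusive of both endpoints).
41 = 7 × 5 + 6, so there are 5 full weeks plus 6 extra days.
Each full week contributes 2 weekend days (Sat, Sun): 5 × 2 = 10.
The 6 extra days are Sun, Mon, Tue, Wed, Thu, Fri — 1 of them qualifies.
Total: 10 + 1 = 11.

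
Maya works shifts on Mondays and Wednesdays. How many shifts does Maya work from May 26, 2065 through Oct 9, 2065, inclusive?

39

May 26, 2065 is a Tuesday.
From May 26, 2065 to Oct 9, 2065 is 137 days inclusive.
137 = 7 × 19 + 4, so there are 19 full weeks plus 4 extra days.
Each full week contributes 2 days from the set (Mon, Wed): 19 × 2 = 38.
The 4 extra days are Tue, Wed, Thu, Fri — 1 of them qualifies.
Total: 38 + 1 = 39.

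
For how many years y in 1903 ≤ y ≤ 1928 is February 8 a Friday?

3

Day of week of February 8 in each year:
1903: Sun, 1904: Mon, 1905: Wed, 1906: Thu, 1907: Fri ✓, 1908: Sat, 1909: Mon, 1910: Tue, 1911: Wed, 1912: Thu, 1913: Sat, 1914: Sun, 1915: Mon, 1916: Tue, 1917: Thu, 1918: Fri ✓, 1919: Sat, 1920: Sun, 1921: Tue, 1922: Wed, 1923: Thu, 1924: Fri ✓, 1925: Sun, 1926: Mon, 1927: Tue, 1928: Wed
Fridays: 1907, 1918, 1924.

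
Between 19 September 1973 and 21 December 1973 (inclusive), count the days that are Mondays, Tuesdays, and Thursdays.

19 September 1973 is a Wednesday.
The range spans 94 days (inclusive of both endpoints).
94 = 7 × 13 + 3, so there are 13 full weeks plus 3 extra days.
Each full week contributes 3 days from the set (Mon, Tue, Thu): 13 × 3 = 39.
The 3 extra days are Wed, Thu, Fri — 1 of them qualifies.
Total: 39 + 1 = 40.

40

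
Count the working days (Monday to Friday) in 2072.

1 January 2072 is a Friday.
The range spans 366 days (inclusive of both endpoints).
366 = 7 × 52 + 2, so there are 52 full weeks plus 2 extra days.
Each full week contributes 5 weekdays (Mon–Fri): 52 × 5 = 260.
The 2 extra days are Fri, Sat — 1 of them qualifies.
Total: 260 + 1 = 261.

261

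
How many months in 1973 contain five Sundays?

A month has five Sundays exactly when Sunday falls within its first (length − 28) days.
Jan: 31 days, starts Mon → 5 of Mon, Tue, Wed
Feb: 28 days, starts Thu → 5 of (none)
Mar: 31 days, starts Thu → 5 of Thu, Fri, Sat
Apr: 30 days, starts Sun → 5 of Sun, Mon ✓
May: 31 days, starts Tue → 5 of Tue, Wed, Thu
Jun: 30 days, starts Fri → 5 of Fri, Sat
Jul: 31 days, starts Sun → 5 of Sun, Mon, Tue ✓
Aug: 31 days, starts Wed → 5 of Wed, Thu, Fri
Sep: 30 days, starts Sat → 5 of Sat, Sun ✓
Oct: 31 days, starts Mon → 5 of Mon, Tue, Wed
Nov: 30 days, starts Thu → 5 of Thu, Fri
Dec: 31 days, starts Sat → 5 of Sat, Sun, Mon ✓
Months with five Sundays: Apr, Jul, Sep, Dec.

4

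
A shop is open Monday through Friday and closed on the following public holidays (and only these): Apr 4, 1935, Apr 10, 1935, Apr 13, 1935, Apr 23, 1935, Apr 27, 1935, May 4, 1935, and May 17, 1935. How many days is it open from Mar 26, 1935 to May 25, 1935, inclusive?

40

Mar 26, 1935 is a Tuesday.
That's 61 days from start to end, counting both.
61 = 7 × 8 + 5, so there are 8 full weeks plus 5 extra days.
Each full week contributes 5 weekdays (Mon–Fri): 8 × 5 = 40.
The 5 extra days are Tuesday, Wednesday, Thursday, Friday, Saturday — 4 of them qualify.
Total: 40 + 4 = 44.
Holidays: Apr 4, 1935 (Thu); Apr 10, 1935 (Wed); Apr 13, 1935 (Sat); Apr 23, 1935 (Tue); Apr 27, 1935 (Sat); May 4, 1935 (Sat); May 17, 1935 (Fri).
4 of the 7 holidays fall on weekdays; the rest are weekends and were already excluded.
Business days: 44 − 4 = 40.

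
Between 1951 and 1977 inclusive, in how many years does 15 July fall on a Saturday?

Day of week of July 15 in each year:
1951: Sun, 1952: Tue, 1953: Wed, 1954: Thu, 1955: Fri, 1956: Sun, 1957: Mon, 1958: Tue, 1959: Wed, 1960: Fri, 1961: Sat ✓, 1962: Sun, 1963: Mon, 1964: Wed, 1965: Thu, 1966: Fri, 1967: Sat ✓, 1968: Mon, 1969: Tue, 1970: Wed, 1971: Thu, 1972: Sat ✓, 1973: Sun, 1974: Mon, 1975: Tue, 1976: Thu, 1977: Fri
Saturdays: 1961, 1967, 1972.

3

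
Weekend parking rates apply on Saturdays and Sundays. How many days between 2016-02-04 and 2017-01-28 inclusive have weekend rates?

103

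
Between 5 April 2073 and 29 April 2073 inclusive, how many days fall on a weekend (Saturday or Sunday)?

7

5 April 2073 is a Wednesday.
The range spans 25 days (inclusive of both endpoints).
25 = 7 × 3 + 4, so there are 3 full weeks plus 4 extra days.
Each full week contributes 2 weekend days (Sat, Sun): 3 × 2 = 6.
The 4 extra days are Wednesday, Thursday, Friday, Saturday — 1 of them qualifies.
Total: 6 + 1 = 7.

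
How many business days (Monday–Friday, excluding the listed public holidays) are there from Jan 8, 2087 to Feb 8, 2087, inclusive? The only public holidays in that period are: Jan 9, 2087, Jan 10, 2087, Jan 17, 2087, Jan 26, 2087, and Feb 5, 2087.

Jan 8, 2087 is a Wednesday.
From Jan 8, 2087 to Feb 8, 2087 is 32 days inclusive.
32 = 7 × 4 + 4, so there are 4 full weeks plus 4 extra days.
Each full week contributes 5 weekdays (Mon–Fri): 4 × 5 = 20.
The 4 extra days are Wed, Thu, Fri, Sat — 3 of them qualify.
Total: 20 + 3 = 23.
Holidays: Jan 9, 2087 (Thu); Jan 10, 2087 (Fri); Jan 17, 2087 (Fri); Jan 26, 2087 (Sun); Feb 5, 2087 (Wed).
4 of the 5 holidays fall on weekdays; the rest are weekends and were already excluded.
Business days: 23 − 4 = 19.

19 business days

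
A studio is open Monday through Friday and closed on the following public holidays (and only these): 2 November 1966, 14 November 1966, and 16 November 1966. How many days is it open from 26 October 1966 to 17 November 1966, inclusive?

14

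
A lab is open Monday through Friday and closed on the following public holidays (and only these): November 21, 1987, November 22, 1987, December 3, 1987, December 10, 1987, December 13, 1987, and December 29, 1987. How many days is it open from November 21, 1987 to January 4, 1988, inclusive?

November 21, 1987 is a Saturday.
That's 45 days from start to end, counting both.
45 = 7 × 6 + 3, so there are 6 full weeks plus 3 extra days.
Each full week contributes 5 weekdays (Mon–Fri): 6 × 5 = 30.
The 3 extra days are Saturday, Sunday, Monday — 1 of them qualifies.
Total: 30 + 1 = 31.
Holidays: November 21, 1987 (Sat); November 22, 1987 (Sun); December 3, 1987 (Thu); December 10, 1987 (Thu); December 13, 1987 (Sun); December 29, 1987 (Tue).
3 of the 6 holidays fall on weekdays; the rest are weekends and were already excluded.
Business days: 31 − 3 = 28.

28 business days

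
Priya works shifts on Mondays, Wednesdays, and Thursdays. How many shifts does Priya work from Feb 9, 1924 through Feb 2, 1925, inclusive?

154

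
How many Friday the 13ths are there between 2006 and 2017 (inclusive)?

Friday-the-13ths by year:
2006: Jan, Oct
2007: Apr, Jul
2008: Jun
2009: Feb, Mar, Nov
2010: Aug
2011: May
2012: Jan, Apr, Jul
2013: Sep, Dec
2014: Jun
2015: Feb, Mar, Nov
2016: May
2017: Jan, Oct

22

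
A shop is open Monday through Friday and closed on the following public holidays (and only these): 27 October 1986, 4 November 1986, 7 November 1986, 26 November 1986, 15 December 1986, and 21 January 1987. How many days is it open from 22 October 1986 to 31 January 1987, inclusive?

67 business days

22 October 1986 is a Wednesday.
The range spans 102 days (inclusive of both endpoints).
102 = 7 × 14 + 4, so there are 14 full weeks plus 4 extra days.
Each full week contributes 5 weekdays (Mon–Fri): 14 × 5 = 70.
The 4 extra days are Wed, Thu, Fri, Sat — 3 of them qualify.
Total: 70 + 3 = 73.
Holidays: 27 October 1986 (Mon); 4 November 1986 (Tue); 7 November 1986 (Fri); 26 November 1986 (Wed); 15 December 1986 (Mon); 21 January 1987 (Wed).
All 6 holidays fall on weekdays, so subtract 6.
Business days: 73 − 6 = 67.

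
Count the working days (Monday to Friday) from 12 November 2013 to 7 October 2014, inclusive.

236 weekdays

12 November 2013 is a Tuesday.
The range spans 330 days (inclusive of both endpoints).
330 = 7 × 47 + 1, so there are 47 full weeks plus 1 extra day.
Each full week contributes 5 weekdays (Mon–Fri): 47 × 5 = 235.
The 1 extra day is Tuesday — 1 of them qualifies.
Total: 235 + 1 = 236.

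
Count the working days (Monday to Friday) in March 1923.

22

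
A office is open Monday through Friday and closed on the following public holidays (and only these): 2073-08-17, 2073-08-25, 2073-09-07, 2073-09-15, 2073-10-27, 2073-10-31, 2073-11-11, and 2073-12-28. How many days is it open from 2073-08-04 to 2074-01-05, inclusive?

104

2073-08-04 is a Friday.
That's 155 days from start to end, counting both.
155 = 7 × 22 + 1, so there are 22 full weeks plus 1 extra day.
Each full week contributes 5 weekdays (Mon–Fri): 22 × 5 = 110.
The 1 extra day is Friday — 1 of them qualifies.
Total: 110 + 1 = 111.
Holidays: 2073-08-17 (Thu); 2073-08-25 (Fri); 2073-09-07 (Thu); 2073-09-15 (Fri); 2073-10-27 (Fri); 2073-10-31 (Tue); 2073-11-11 (Sat); 2073-12-28 (Thu).
7 of the 8 holidays fall on weekdays; the rest are weekends and were already excluded.
Business days: 111 − 7 = 104.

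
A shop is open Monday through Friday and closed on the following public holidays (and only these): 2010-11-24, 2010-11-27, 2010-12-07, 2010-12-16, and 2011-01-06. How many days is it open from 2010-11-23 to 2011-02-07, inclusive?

51

2010-11-23 is a Tuesday.
That's 77 days from start to end, counting both.
77 = 7 × 11, so the span is exactly 11 full weeks.
Each full week contributes 5 weekdays (Mon–Fri): 11 × 5 = 55.
Total: 55.
Holidays: 2010-11-24 (Wed); 2010-11-27 (Sat); 2010-12-07 (Tue); 2010-12-16 (Thu); 2011-01-06 (Thu).
4 of the 5 holidays fall on weekdays; the rest are weekends and were already excluded.
Business days: 55 − 4 = 51.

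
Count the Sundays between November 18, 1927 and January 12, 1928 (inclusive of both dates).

November 18, 1927 is a Friday.
From November 18, 1927 to January 12, 1928 is 56 days inclusive.
56 = 7 × 8, so the span is exactly 8 full weeks.
Each full week contributes one Sunday: 8 so far.

8 Sundays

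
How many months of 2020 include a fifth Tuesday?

4

A month has five Tuesdays exactly when Tuesday falls within its first (length − 28) days.
Jan: 31 days, starts Wed → 5 of Wed, Thu, Fri
Feb: 29 days, starts Sat → 5 of Sat
Mar: 31 days, starts Sun → 5 of Sun, Mon, Tue ✓
Apr: 30 days, starts Wed → 5 of Wed, Thu
May: 31 days, starts Fri → 5 of Fri, Sat, Sun
Jun: 30 days, starts Mon → 5 of Mon, Tue ✓
Jul: 31 days, starts Wed → 5 of Wed, Thu, Fri
Aug: 31 days, starts Sat → 5 of Sat, Sun, Mon
Sep: 30 days, starts Tue → 5 of Tue, Wed ✓
Oct: 31 days, starts Thu → 5 of Thu, Fri, Sat
Nov: 30 days, starts Sun → 5 of Sun, Mon
Dec: 31 days, starts Tue → 5 of Tue, Wed, Thu ✓
Months with five Tuesdays: Mar, Jun, Sep, Dec.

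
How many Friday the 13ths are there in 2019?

The 13th falls on a Friday when the month's 13th has weekday Fri.
Jan 13 is Sun; Feb 13 is Wed; Mar 13 is Wed; Apr 13 is Sat; May 13 is Mon; Jun 13 is Thu; Jul 13 is Sat; Aug 13 is Tue; Sep 13 is Fri ✓; Oct 13 is Sun; Nov 13 is Wed; Dec 13 is Fri ✓.
Friday the 13ths: Sep, Dec.

2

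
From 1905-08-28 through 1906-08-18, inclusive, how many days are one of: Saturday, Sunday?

101

1905-08-28 is a Monday.
The range spans 356 days (inclusive of both endpoints).
356 = 7 × 50 + 6, so there are 50 full weeks plus 6 extra days.
Each full week contributes 2 days from the set (Sat, Sun): 50 × 2 = 100.
The 6 extra days are Mon, Tue, Wed, Thu, Fri, Sat — 1 of them qualifies.
Total: 100 + 1 = 101.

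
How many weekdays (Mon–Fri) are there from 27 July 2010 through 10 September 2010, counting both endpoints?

27 July 2010 is a Tuesday.
From 27 July 2010 to 10 September 2010 is 46 days inclusive.
46 = 7 × 6 + 4, so there are 6 full weeks plus 4 extra days.
Each full week contributes 5 weekdays (Mon–Fri): 6 × 5 = 30.
The 4 extra days are Tuesday, Wednesday, Thursday, Friday — 4 of them qualify.
Total: 30 + 4 = 34.

34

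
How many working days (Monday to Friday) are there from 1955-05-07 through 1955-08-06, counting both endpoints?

65

1955-05-07 is a Saturday.
The range spans 92 days (inclusive of both endpoints).
92 = 7 × 13 + 1, so there are 13 full weeks plus 1 extra day.
Each full week contributes 5 weekdays (Mon–Fri): 13 × 5 = 65.
The 1 extra day is Sat — none qualify.
Total: 65 + 0 = 65.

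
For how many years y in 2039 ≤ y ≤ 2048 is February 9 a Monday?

Day of week of February 9 in each year:
2039: Wed, 2040: Thu, 2041: Sat, 2042: Sun, 2043: Mon ✓, 2044: Tue, 2045: Thu, 2046: Fri, 2047: Sat, 2048: Sun
Mondays: 2043.

1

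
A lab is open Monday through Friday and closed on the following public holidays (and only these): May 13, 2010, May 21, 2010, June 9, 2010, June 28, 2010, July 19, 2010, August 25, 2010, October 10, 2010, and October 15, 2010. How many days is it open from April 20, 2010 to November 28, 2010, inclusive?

152 business days

April 20, 2010 is a Tuesday.
The range spans 223 days (inclusive of both endpoints).
223 = 7 × 31 + 6, so there are 31 full weeks plus 6 extra days.
Each full week contributes 5 weekdays (Mon–Fri): 31 × 5 = 155.
The 6 extra days are Tuesday, Wednesday, Thursday, Friday, Saturday, Sunday — 4 of them qualify.
Total: 155 + 4 = 159.
Holidays: May 13, 2010 (Thu); May 21, 2010 (Fri); June 9, 2010 (Wed); June 28, 2010 (Mon); July 19, 2010 (Mon); August 25, 2010 (Wed); October 10, 2010 (Sun); October 15, 2010 (Fri).
7 of the 8 holidays fall on weekdays; the rest are weekends and were already excluded.
Business days: 159 − 7 = 152.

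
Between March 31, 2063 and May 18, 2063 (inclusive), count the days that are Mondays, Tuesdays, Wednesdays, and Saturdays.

March 31, 2063 is a Saturday.
The range spans 49 days (inclusive of both endpoints).
49 = 7 × 7, so the span is exactly 7 full weeks.
Each full week contributes 4 days from the set (Mon, Tue, Wed, Sat): 7 × 4 = 28.

28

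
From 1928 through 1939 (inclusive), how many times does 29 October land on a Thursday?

2

Day of week of October 29 in each year:
1928: Mon, 1929: Tue, 1930: Wed, 1931: Thu ✓, 1932: Sat, 1933: Sun, 1934: Mon, 1935: Tue, 1936: Thu ✓, 1937: Fri, 1938: Sat, 1939: Sun
Thursdays: 1931, 1936.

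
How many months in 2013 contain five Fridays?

4

A month has five Fridays exactly when Friday falls within its first (length − 28) days.
Jan: 31 days, starts Tue → 5 of Tue, Wed, Thu
Feb: 28 days, starts Fri → 5 of (none)
Mar: 31 days, starts Fri → 5 of Fri, Sat, Sun ✓
Apr: 30 days, starts Mon → 5 of Mon, Tue
May: 31 days, starts Wed → 5 of Wed, Thu, Fri ✓
Jun: 30 days, starts Sat → 5 of Sat, Sun
Jul: 31 days, starts Mon → 5 of Mon, Tue, Wed
Aug: 31 days, starts Thu → 5 of Thu, Fri, Sat ✓
Sep: 30 days, starts Sun → 5 of Sun, Mon
Oct: 31 days, starts Tue → 5 of Tue, Wed, Thu
Nov: 30 days, starts Fri → 5 of Fri, Sat ✓
Dec: 31 days, starts Sun → 5 of Sun, Mon, Tue
Months with five Fridays: Mar, May, Aug, Nov.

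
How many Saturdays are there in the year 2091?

2091-01-01 is a Monday.
From 2091-01-01 to 2091-12-31 is 365 days inclusive.
365 = 7 × 52 + 1, so there are 52 full weeks plus 1 extra day.
Each full week contributes one Saturday: 52 so far.
The 1 extra day is Monday — none qualify.
Total: 52 + 0 = 52.

52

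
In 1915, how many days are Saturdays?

52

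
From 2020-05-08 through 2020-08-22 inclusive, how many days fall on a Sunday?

15 Sundays

2020-05-08 is a Friday.
From 2020-05-08 to 2020-08-22 is 107 days inclusive.
107 = 7 × 15 + 2, so there are 15 full weeks plus 2 extra days.
Each full week contributes one Sunday: 15 so far.
The 2 extra days are Fri, Sat — none qualify.
Total: 15 + 0 = 15.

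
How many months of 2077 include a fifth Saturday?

4

A month has five Saturdays exactly when Saturday falls within its first (length − 28) days.
Jan: 31 days, starts Fri → 5 of Fri, Sat, Sun ✓
Feb: 28 days, starts Mon → 5 of (none)
Mar: 31 days, starts Mon → 5 of Mon, Tue, Wed
Apr: 30 days, starts Thu → 5 of Thu, Fri
May: 31 days, starts Sat → 5 of Sat, Sun, Mon ✓
Jun: 30 days, starts Tue → 5 of Tue, Wed
Jul: 31 days, starts Thu → 5 of Thu, Fri, Sat ✓
Aug: 31 days, starts Sun → 5 of Sun, Mon, Tue
Sep: 30 days, starts Wed → 5 of Wed, Thu
Oct: 31 days, starts Fri → 5 of Fri, Sat, Sun ✓
Nov: 30 days, starts Mon → 5 of Mon, Tue
Dec: 31 days, starts Wed → 5 of Wed, Thu, Fri
Months with five Saturdays: Jan, May, Jul, Oct.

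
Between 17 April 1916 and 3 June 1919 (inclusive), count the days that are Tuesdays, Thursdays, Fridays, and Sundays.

653

17 April 1916 is a Monday.
That's 1143 days from start to end, counting both.
1143 = 7 × 163 + 2, so there are 163 full weeks plus 2 extra days.
Each full week contributes 4 days from the set (Tue, Thu, Fri, Sun): 163 × 4 = 652.
The 2 extra days are Mon, Tue — 1 of them qualifies.
Total: 652 + 1 = 653.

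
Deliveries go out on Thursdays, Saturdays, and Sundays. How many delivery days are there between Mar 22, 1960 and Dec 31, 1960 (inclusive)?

122

Mar 22, 1960 is a Tuesday.
From Mar 22, 1960 to Dec 31, 1960 is 285 days inclusive.
285 = 7 × 40 + 5, so there are 40 full weeks plus 5 extra days.
Each full week contributes 3 days from the set (Thu, Sat, Sun): 40 × 3 = 120.
The 5 extra days are Tuesday, Wednesday, Thursday, Friday, Saturday — 2 of them qualify.
Total: 120 + 2 = 122.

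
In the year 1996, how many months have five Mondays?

5

A month has five Mondays exactly when Monday falls within its first (length − 28) days.
Jan: 31 days, starts Mon → 5 of Mon, Tue, Wed ✓
Feb: 29 days, starts Thu → 5 of Thu
Mar: 31 days, starts Fri → 5 of Fri, Sat, Sun
Apr: 30 days, starts Mon → 5 of Mon, Tue ✓
May: 31 days, starts Wed → 5 of Wed, Thu, Fri
Jun: 30 days, starts Sat → 5 of Sat, Sun
Jul: 31 days, starts Mon → 5 of Mon, Tue, Wed ✓
Aug: 31 days, starts Thu → 5 of Thu, Fri, Sat
Sep: 30 days, starts Sun → 5 of Sun, Mon ✓
Oct: 31 days, starts Tue → 5 of Tue, Wed, Thu
Nov: 30 days, starts Fri → 5 of Fri, Sat
Dec: 31 days, starts Sun → 5 of Sun, Mon, Tue ✓
Months with five Mondays: Jan, Apr, Jul, Sep, Dec.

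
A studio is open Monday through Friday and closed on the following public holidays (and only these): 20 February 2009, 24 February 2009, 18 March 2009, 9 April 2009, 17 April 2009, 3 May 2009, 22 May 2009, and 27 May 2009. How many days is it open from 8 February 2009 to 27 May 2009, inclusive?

71 working days

8 February 2009 is a Sunday.
The range spans 109 days (inclusive of both endpoints).
109 = 7 × 15 + 4, so there are 15 full weeks plus 4 extra days.
Each full week contributes 5 weekdays (Mon–Fri): 15 × 5 = 75.
The 4 extra days are Sunday, Monday, Tuesday, Wednesday — 3 of them qualify.
Total: 75 + 3 = 78.
Holidays: 20 February 2009 (Fri); 24 February 2009 (Tue); 18 March 2009 (Wed); 9 April 2009 (Thu); 17 April 2009 (Fri); 3 May 2009 (Sun); 22 May 2009 (Fri); 27 May 2009 (Wed).
7 of the 8 holidays fall on weekdays; the rest are weekends and were already excluded.
Business days: 78 − 7 = 71.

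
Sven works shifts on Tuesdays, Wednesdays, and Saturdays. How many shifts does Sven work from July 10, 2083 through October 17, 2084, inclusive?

July 10, 2083 is a Saturday.
That's 466 days from start to end, counting both.
466 = 7 × 66 + 4, so there are 66 full weeks plus 4 extra days.
Each full week contributes 3 days from the set (Tue, Wed, Sat): 66 × 3 = 198.
The 4 extra days are Sat, Sun, Mon, Tue — 2 of them qualify.
Total: 198 + 2 = 200.

200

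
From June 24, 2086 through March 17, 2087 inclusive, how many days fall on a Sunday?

38

June 24, 2086 is a Monday.
The range spans 267 days (inclusive of both endpoints).
267 = 7 × 38 + 1, so there are 38 full weeks plus 1 extra day.
Each full week contributes one Sunday: 38 so far.
The 1 extra day is Monday — none qualify.
Total: 38 + 0 = 38.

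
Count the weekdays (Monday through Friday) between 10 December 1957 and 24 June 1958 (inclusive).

10 December 1957 is a Tuesday.
That's 197 days from start to end, counting both.
197 = 7 × 28 + 1, so there are 28 full weeks plus 1 extra day.
Each full week contributes 5 weekdays (Mon–Fri): 28 × 5 = 140.
The 1 extra day is Tue — 1 of them qualifies.
Total: 140 + 1 = 141.

141 weekdays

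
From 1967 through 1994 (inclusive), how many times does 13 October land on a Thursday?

4

Day of week of October 13 in each year:
1967: Fri, 1968: Sun, 1969: Mon, 1970: Tue, 1971: Wed, 1972: Fri, 1973: Sat, 1974: Sun, 1975: Mon, 1976: Wed, 1977: Thu ✓, 1978: Fri, 1979: Sat, 1980: Mon, 1981: Tue, 1982: Wed, 1983: Thu ✓, 1984: Sat, 1985: Sun, 1986: Mon, 1987: Tue, 1988: Thu ✓, 1989: Fri, 1990: Sat, 1991: Sun, 1992: Tue, 1993: Wed, 1994: Thu ✓
Thursdays: 1977, 1983, 1988, 1994.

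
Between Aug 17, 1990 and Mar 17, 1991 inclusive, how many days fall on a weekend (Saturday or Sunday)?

62

Aug 17, 1990 is a Friday.
From Aug 17, 1990 to Mar 17, 1991 is 213 days inclusive.
213 = 7 × 30 + 3, so there are 30 full weeks plus 3 extra days.
Each full week contributes 2 weekend days (Sat, Sun): 30 × 2 = 60.
The 3 extra days are Friday, Saturday, Sunday — 2 of them qualify.
Total: 60 + 2 = 62.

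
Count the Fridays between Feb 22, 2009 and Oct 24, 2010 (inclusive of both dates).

87 Fridays

Feb 22, 2009 is a Sunday.
The range spans 610 days (inclusive of both endpoints).
610 = 7 × 87 + 1, so there are 87 full weeks plus 1 extra day.
Each full week contributes one Friday: 87 so far.
The 1 extra day is Sunday — none qualify.
Total: 87 + 0 = 87.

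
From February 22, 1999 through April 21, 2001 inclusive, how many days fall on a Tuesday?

February 22, 1999 is a Monday.
That's 790 days from start to end, counting both.
790 = 7 × 112 + 6, so there are 112 full weeks plus 6 extra days.
Each full week contributes one Tuesday: 112 so far.
The 6 extra days are Monday, Tuesday, Wednesday, Thursday, Friday, Saturday — 1 of them qualifies.
Total: 112 + 1 = 113.

113 Tuesdays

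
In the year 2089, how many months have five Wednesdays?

A month has five Wednesdays exactly when Wednesday falls within its first (length − 28) days.
Jan: 31 days, starts Sat → 5 of Sat, Sun, Mon
Feb: 28 days, starts Tue → 5 of (none)
Mar: 31 days, starts Tue → 5 of Tue, Wed, Thu ✓
Apr: 30 days, starts Fri → 5 of Fri, Sat
May: 31 days, starts Sun → 5 of Sun, Mon, Tue
Jun: 30 days, starts Wed → 5 of Wed, Thu ✓
Jul: 31 days, starts Fri → 5 of Fri, Sat, Sun
Aug: 31 days, starts Mon → 5 of Mon, Tue, Wed ✓
Sep: 30 days, starts Thu → 5 of Thu, Fri
Oct: 31 days, starts Sat → 5 of Sat, Sun, Mon
Nov: 30 days, starts Tue → 5 of Tue, Wed ✓
Dec: 31 days, starts Thu → 5 of Thu, Fri, Sat
Months with five Wednesdays: Mar, Jun, Aug, Nov.

4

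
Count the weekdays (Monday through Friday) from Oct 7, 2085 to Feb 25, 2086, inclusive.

101 weekdays

Oct 7, 2085 is a Sunday.
The range spans 142 days (inclusive of both endpoints).
142 = 7 × 20 + 2, so there are 20 full weeks plus 2 extra days.
Each full week contributes 5 weekdays (Mon–Fri): 20 × 5 = 100.
The 2 extra days are Sun, Mon — 1 of them qualifies.
Total: 100 + 1 = 101.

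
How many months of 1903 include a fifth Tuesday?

4

A month has five Tuesdays exactly when Tuesday falls within its first (length − 28) days.
Jan: 31 days, starts Thu → 5 of Thu, Fri, Sat
Feb: 28 days, starts Sun → 5 of (none)
Mar: 31 days, starts Sun → 5 of Sun, Mon, Tue ✓
Apr: 30 days, starts Wed → 5 of Wed, Thu
May: 31 days, starts Fri → 5 of Fri, Sat, Sun
Jun: 30 days, starts Mon → 5 of Mon, Tue ✓
Jul: 31 days, starts Wed → 5 of Wed, Thu, Fri
Aug: 31 days, starts Sat → 5 of Sat, Sun, Mon
Sep: 30 days, starts Tue → 5 of Tue, Wed ✓
Oct: 31 days, starts Thu → 5 of Thu, Fri, Sat
Nov: 30 days, starts Sun → 5 of Sun, Mon
Dec: 31 days, starts Tue → 5 of Tue, Wed, Thu ✓
Months with five Tuesdays: Mar, Jun, Sep, Dec.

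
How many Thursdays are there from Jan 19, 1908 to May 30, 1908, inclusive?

19

Jan 19, 1908 is a Sunday.
The range spans 133 days (inclusive of both endpoints).
133 = 7 × 19, so the span is exactly 19 full weeks.
Each full week contributes one Thursday: 19 so far.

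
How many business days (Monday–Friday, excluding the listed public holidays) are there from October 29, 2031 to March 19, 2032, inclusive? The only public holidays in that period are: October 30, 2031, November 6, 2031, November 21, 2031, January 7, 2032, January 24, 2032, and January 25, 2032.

October 29, 2031 is a Wednesday.
The range spans 143 days (inclusive of both endpoints).
143 = 7 × 20 + 3, so there are 20 full weeks plus 3 extra days.
Each full week contributes 5 weekdays (Mon–Fri): 20 × 5 = 100.
The 3 extra days are Wednesday, Thursday, Friday — 3 of them qualify.
Total: 100 + 3 = 103.
Holidays: October 30, 2031 (Thu); November 6, 2031 (Thu); November 21, 2031 (Fri); January 7, 2032 (Wed); January 24, 2032 (Sat); January 25, 2032 (Sun).
4 of the 6 holidays fall on weekdays; the rest are weekends and were already excluded.
Business days: 103 − 4 = 99.

99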